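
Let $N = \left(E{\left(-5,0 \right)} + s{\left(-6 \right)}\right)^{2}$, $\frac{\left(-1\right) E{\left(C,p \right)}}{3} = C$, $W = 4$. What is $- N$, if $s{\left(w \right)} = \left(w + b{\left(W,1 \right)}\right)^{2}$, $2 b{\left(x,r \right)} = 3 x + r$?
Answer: $- \frac{3721}{16} \approx -232.56$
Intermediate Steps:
$b{\left(x,r \right)} = \frac{r}{2} + \frac{3 x}{2}$ ($b{\left(x,r \right)} = \frac{3 x + r}{2} = \frac{r + 3 x}{2} = \frac{r}{2} + \frac{3 x}{2}$)
$E{\left(C,p \right)} = - 3 C$
$s{\left(w \right)} = \left(\frac{13}{2} + w\right)^{2}$ ($s{\left(w \right)} = \left(w + \left(\frac{1}{2} \cdot 1 + \frac{3}{2} \cdot 4\right)\right)^{2} = \left(w + \left(\frac{1}{2} + 6\right)\right)^{2} = \left(w + \frac{13}{2}\right)^{2} = \left(\frac{13}{2} + w\right)^{2}$)
$N = \frac{3721}{16}$ ($N = \left(\left(-3\right) \left(-5\right) + \frac{\left(13 + 2 \left(-6\right)\right)^{2}}{4}\right)^{2} = \left(15 + \frac{\left(13 - 12\right)^{2}}{4}\right)^{2} = \left(15 + \frac{1^{2}}{4}\right)^{2} = \left(15 + \frac{1}{4} \cdot 1\right)^{2} = \left(15 + \frac{1}{4}\right)^{2} = \left(\frac{61}{4}\right)^{2} = \frac{3721}{16} \approx 232.56$)
$- N = \left(-1\right) \frac{3721}{16} = - \frac{3721}{16}$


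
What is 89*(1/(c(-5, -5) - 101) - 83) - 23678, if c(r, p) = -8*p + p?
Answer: -2050379/66 ≈ -31066.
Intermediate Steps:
c(r, p) = -7*p
89*(1/(c(-5, -5) - 101) - 83) - 23678 = 89*(1/(-7*(-5) - 101) - 83) - 23678 = 89*(1/(35 - 101) - 83) - 23678 = 89*(1/(-66) - 83) - 23678 = 89*(-1/66 - 83) - 23678 = 89*(-5479/66) - 23678 = -487631/66 - 23678 = -2050379/66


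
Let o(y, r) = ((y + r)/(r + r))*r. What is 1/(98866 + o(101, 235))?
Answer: 1/99034 ≈ 1.0098e-5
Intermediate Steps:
o(y, r) = r/2 + y/2 (o(y, r) = ((r + y)/((2*r)))*r = ((r + y)*(1/(2*r)))*r = ((r + y)/(2*r))*r = r/2 + y/2)
1/(98866 + o(101, 235)) = 1/(98866 + ((½)*235 + (½)*101)) = 1/(98866 + (235/2 + 101/2)) = 1/(98866 + 168) = 1/99034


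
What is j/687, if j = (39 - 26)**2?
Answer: 169/687 ≈ 0.24600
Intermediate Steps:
j = 169 (j = 13**2 = 169)
j/687 = 169/687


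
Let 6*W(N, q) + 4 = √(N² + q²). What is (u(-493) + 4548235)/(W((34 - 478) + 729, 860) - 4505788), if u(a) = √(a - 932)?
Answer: -245920628596040/243625577830333 - 45482350*√32833/243625577830333 - 270347320*I*√57/243625577830333 - 50*I*√1871481/243625577830333 ≈ -1.0095 - 8.3782e-6*I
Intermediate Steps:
u(a) = √(-932 + a)
W(N, q) = -⅔ + √(N² + q²)/6
(u(-493) + 4548235)/(W((34 - 478) + 729, 860) - 4505788) = (√(-932 - 493) + 4548235)/((-⅔ + √(((34 - 478) + 729)² + 860²)/6) - 4505788) = (√(-1425) + 4548235)/((-⅔ + √((-444 + 729)² + 739600)/6) - 4505788) = (5*I*√57 + 4548235)/((-⅔ + √(285² + 739600)/6) - 4505788) = (4548235 + 5*I*√57)/((-⅔ + √(81225 + 739600)/6) - 4505788) = (4548235 + 5*I*√57)/((-⅔ + √820825/6) - 4505788) = (4548235 + 5*I*√57)/((-⅔ + (5*√32833)/6) - 4505788) = (4548235 + 5*I*√57)/((-⅔ + 5*√32833/6) - 4505788) = (4548235 + 5*I*√57)/(-13517366/3 + 5*√32833/6)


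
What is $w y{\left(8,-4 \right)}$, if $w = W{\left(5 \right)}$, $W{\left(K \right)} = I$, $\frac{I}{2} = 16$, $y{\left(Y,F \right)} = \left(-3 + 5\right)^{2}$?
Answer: $128$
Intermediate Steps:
$y{\left(Y,F \right)} = 4$ ($y{\left(Y,F \right)} = 2^{2} = 4$)
$I = 32$ ($I = 2 \cdot 16 = 32$)
$W{\left(K \right)} = 32$
$w = 32$
$w y{\left(8,-4 \right)} = 32 \cdot 4 = 128$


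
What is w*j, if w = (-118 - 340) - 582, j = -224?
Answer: 232960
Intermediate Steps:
w = -1040 (w = -458 - 582 = -1040)
w*j = -1040*(-224) = 232960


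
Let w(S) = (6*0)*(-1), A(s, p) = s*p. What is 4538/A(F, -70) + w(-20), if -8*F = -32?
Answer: -2269/140 ≈ -16.207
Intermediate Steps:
F = 4 (F = -⅛*(-32) = 4)
A(s, p) = p*s
w(S) = 0 (w(S) = 0*(-1) = 0)
4538/A(F, -70) + w(-20) = 4538/((-70*4)) + 0 = 4538/(-280) + 0 = 4538*(-1/280) + 0 = -2269/140 + 0 = -2269/140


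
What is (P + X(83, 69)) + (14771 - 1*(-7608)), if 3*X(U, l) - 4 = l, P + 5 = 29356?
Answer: 155263/3 ≈ 51754.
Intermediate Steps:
P = 29351 (P = -5 + 29356 = 29351)
X(U, l) = 4/3 + l/3
(P + X(83, 69)) + (14771 - 1*(-7608)) = (29351 + (4/3 + (1/3)*69)) + (14771 - 1*(-7608)) = (29351 + (4/3 + 23)) + (14771 + 7608) = (29351 + 73/3) + 22379 = 88126/3 + 22379 = 155263/3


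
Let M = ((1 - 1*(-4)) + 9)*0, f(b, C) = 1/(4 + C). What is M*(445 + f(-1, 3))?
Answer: 0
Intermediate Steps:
M = 0 (M = ((1 + 4) + 9)*0 = (5 + 9)*0 = 14*0 = 0)
M*(445 + f(-1, 3)) = 0*(445 + 1/(4 + 3)) = 0*(445 + 1/7) = 0*(445 + ⅐) = 0*(3116/7) = 0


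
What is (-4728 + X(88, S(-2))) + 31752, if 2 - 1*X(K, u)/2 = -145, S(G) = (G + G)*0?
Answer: 27318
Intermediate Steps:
S(G) = 0 (S(G) = (2*G)*0 = 0)
X(K, u) = 294 (X(K, u) = 4 - 2*(-145) = 4 + 290 = 294)
(-4728 + X(88, S(-2))) + 31752 = (-4728 + 294) + 31752 = -4434 + 31752 = 27318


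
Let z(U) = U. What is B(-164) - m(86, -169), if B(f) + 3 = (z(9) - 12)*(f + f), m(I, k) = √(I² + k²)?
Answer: 981 - √35957 ≈ 791.38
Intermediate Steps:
B(f) = -3 - 6*f (B(f) = -3 + (9 - 12)*(f + f) = -3 - 6*f)
B(-164) - m(86, -169) = (-3 - 6*(-164)) - √(86² + (-169)²) = (-3 + 984) - √(7396 + 28561) = 981 - √35957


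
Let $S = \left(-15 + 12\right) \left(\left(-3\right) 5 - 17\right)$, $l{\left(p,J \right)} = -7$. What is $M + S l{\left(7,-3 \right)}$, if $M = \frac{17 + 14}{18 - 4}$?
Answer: $- \frac{9377}{14} \approx -669.79$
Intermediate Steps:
$M = \frac{31}{14} \approx 2.2143$
$S = 96$ ($S = - 3 \left(-15 - 17\right) = \left(-3\right) \left(-32\right) = 96$)
$M + S l{\left(7,-3 \right)} = \frac{31}{14} + 96 \left(-7\right) = \frac{31}{14} - 672 = - \frac{9377}{14}$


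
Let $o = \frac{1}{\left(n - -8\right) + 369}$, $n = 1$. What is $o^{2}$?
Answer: $\frac{1}{142884} \approx 6.9987 \cdot 10^{-6}$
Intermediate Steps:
$o = \frac{1}{378}$ ($o = \frac{1}{\left(1 - -8\right) + 369} = \frac{1}{\left(1 + 8\right) + 369} = \frac{1}{9 + 369} = \frac{1}{378} \approx 0.0026455$)
$o^{2} = \left(\frac{1}{378}\right)^{2} = \frac{1}{142884}$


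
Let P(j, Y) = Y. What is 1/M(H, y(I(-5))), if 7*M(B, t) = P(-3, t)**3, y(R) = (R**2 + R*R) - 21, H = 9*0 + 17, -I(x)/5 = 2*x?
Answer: 7/123431605739 ≈ 5.6712e-11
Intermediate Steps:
I(x) = -10*x
H = 17 (H = 0 + 17 = 17)
y(R) = -21 + 2*R**2 (y(R) = (R**2 + R**2) - 21 = 2*R**2 - 21 = -21 + 2*R**2)
M(B, t) = t**3/7
1/M(H, y(I(-5))) = 1/((-21 + 2*(-10*(-5))**2)**3/7) = 1/((-21 + 2*50**2)**3/7) = 1/((-21 + 2*2500)**3/7) = 1/((-21 + 5000)**3/7) = 1/((1/7)*4979**3) = 1/((1/7)*123431605739) = 1/(123431605739/7) = 7/123431605739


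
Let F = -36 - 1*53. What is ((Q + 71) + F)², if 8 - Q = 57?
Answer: 4489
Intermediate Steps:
Q = -49 (Q = 8 - 1*57 = 8 - 57 = -49)
F = -89 (F = -36 - 53 = -89)
((Q + 71) + F)² = ((-49 + 71) - 89)² = (22 - 89)² = (-67)² = 4489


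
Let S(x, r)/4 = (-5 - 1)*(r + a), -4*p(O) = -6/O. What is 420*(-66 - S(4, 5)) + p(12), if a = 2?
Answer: 342721/8 ≈ 42840.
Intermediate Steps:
p(O) = 3/(2*O) (p(O) = -(-3)/(2*O) = 3/(2*O))
S(x, r) = -48 - 24*r (S(x, r) = 4*((-5 - 1)*(r + 2)) = 4*(-6*(2 + r)) = 4*(-12 - 6*r) = -48 - 24*r)
420*(-66 - S(4, 5)) + p(12) = 420*(-66 - (-48 - 24*5)) + (3/2)/12 = 420*(-66 - (-48 - 120)) + (3/2)*(1/12) = 420*(-66 - 1*(-168)) + ⅛ = 420*(-66 + 168) + ⅛ = 420*102 + ⅛ = 42840 + ⅛ = 342721/8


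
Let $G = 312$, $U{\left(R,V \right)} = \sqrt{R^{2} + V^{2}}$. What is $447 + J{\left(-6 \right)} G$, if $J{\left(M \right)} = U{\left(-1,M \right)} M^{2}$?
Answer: $447 + 11232 \sqrt{37} \approx 68769.0$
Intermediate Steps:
$J{\left(M \right)} = M^{2} \sqrt{1 + M^{2}}$ ($J{\left(M \right)} = \sqrt{\left(-1\right)^{2} + M^{2}} M^{2} = \sqrt{1 + M^{2}} M^{2} = M^{2} \sqrt{1 + M^{2}}$)
$447 + J{\left(-6 \right)} G = 447 + \left(-6\right)^{2} \sqrt{1 + \left(-6\right)^{2}} \cdot 312 = 447 + 36 \sqrt{1 + 36} \cdot 312 = 447 + 36 \sqrt{37} \cdot 312 = 447 + 11232 \sqrt{37}$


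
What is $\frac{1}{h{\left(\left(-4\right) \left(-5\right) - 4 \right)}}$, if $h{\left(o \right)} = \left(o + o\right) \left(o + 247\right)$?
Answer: $\frac{1}{8416} \approx 0.00011882$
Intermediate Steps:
$h{\left(o \right)} = 2 o \left(247 + o\right)$
$\frac{1}{h{\left(\left(-4\right) \left(-5\right) - 4 \right)}} = \frac{1}{2 \left(\left(-4\right) \left(-5\right) - 4\right) \left(247 - -16\right)} = \frac{1}{2 \left(20 - 4\right) \left(247 + \left(20 - 4\right)\right)} = \frac{1}{2 \cdot 16 \left(247 + 16\right)} = \frac{1}{2 \cdot 16 \cdot 263} = \frac{1}{8416}$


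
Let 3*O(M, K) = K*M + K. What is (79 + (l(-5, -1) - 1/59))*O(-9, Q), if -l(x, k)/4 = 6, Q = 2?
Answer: -51904/177 ≈ -293.24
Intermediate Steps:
l(x, k) = -24 (l(x, k) = -4*6 = -24)
O(M, K) = K/3 + K*M/3 (O(M, K) = (K*M + K)/3 = (K + K*M)/3 = K/3 + K*M/3)
(79 + (l(-5, -1) - 1/59))*O(-9, Q) = (79 + (-24 - 1/59))*((1/3)*2*(1 - 9)) = (79 + (-24 - 1*1/59))*((1/3)*2*(-8)) = (79 + (-24 - 1/59))*(-16/3) = (79 - 1417/59)*(-16/3) = (3244/59)*(-16/3) = -51904/177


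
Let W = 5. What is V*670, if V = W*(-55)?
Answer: -184250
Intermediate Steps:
V = -275 (V = 5*(-55) = -275)
V*670 = -275*670 = -184250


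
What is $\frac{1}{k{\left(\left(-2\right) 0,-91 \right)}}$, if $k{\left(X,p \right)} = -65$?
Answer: $- \frac{1}{65} \approx -0.015385$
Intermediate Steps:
$\frac{1}{k{\left(\left(-2\right) 0,-91 \right)}} = \frac{1}{-65} = - \frac{1}{65}$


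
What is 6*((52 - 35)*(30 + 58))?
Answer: 8976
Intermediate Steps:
6*((52 - 35)*(30 + 58)) = 6*(17*88) = 6*1496 = 8976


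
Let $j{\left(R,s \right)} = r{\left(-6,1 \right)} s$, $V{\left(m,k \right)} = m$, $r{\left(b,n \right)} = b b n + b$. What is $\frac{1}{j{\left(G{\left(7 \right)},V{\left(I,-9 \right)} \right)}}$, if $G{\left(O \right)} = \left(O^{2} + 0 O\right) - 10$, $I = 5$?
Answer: $\frac{1}{150} \approx 0.0066667$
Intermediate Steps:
$r{\left(b,n \right)} = b + n b^{2}$ ($r{\left(b,n \right)} = b^{2} n + b = n b^{2} + b = b + n b^{2}$)
$G{\left(O \right)} = -10 + O^{2}$ ($G{\left(O \right)} = \left(O^{2} + 0\right) - 10 = O^{2} - 10 = -10 + O^{2}$)
$j{\left(R,s \right)} = 30 s$ ($j{\left(R,s \right)} = - 6 \left(1 - 6\right) s = \left(-6\right) \left(-5\right) s = 30 s$)
$\frac{1}{j{\left(G{\left(7 \right)},V{\left(I,-9 \right)} \right)}} = \frac{1}{30 \cdot 5} = \frac{1}{150}$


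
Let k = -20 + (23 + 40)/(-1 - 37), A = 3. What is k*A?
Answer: -2469/38 ≈ -64.974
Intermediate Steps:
k = -823/38 (k = -20 + 63/(-38) = -20 + 63*(-1/38) = -20 - 63/38 = -823/38 ≈ -21.658)
k*A = -823/38*3 = -2469/38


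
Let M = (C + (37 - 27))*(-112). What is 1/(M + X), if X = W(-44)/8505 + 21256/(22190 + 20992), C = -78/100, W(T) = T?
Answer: -102017475/105297635864 ≈ -0.00096885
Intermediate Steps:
C = -39/50 (C = -78*1/100 = -39/50 ≈ -0.78000)
X = 9937904/20403495 (X = -44/8505 + 21256/(22190 + 20992) = -44*1/8505 + 21256/43182 = -44/8505 + 21256*(1/43182) = -44/8505 + 10628/21591 = 9937904/20403495 ≈ 0.48707)
M = -25816/25 (M = (-39/50 + (37 - 27))*(-112) = (-39/50 + 10)*(-112) = (461/50)*(-112) = -25816/25 ≈ -1032.6)
1/(M + X) = 1/(-25816/25 + 9937904/20403495) = 1/(-105297635864/102017475) = -102017475/105297635864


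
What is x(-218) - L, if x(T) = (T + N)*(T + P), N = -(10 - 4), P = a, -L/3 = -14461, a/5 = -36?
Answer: 45769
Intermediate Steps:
a = -180 (a = 5*(-36) = -180)
L = 43383 (L = -3*(-14461) = 43383)
P = -180
N = -6 (N = -1*6 = -6)
x(T) = (-180 + T)*(-6 + T) (x(T) = (T - 6)*(T - 180) = (-6 + T)*(-180 + T) = (-180 + T)*(-6 + T))
x(-218) - L = (1080 + (-218)² - 186*(-218)) - 1*43383 = (1080 + 47524 + 40548) - 43383 = 89152 - 43383 = 45769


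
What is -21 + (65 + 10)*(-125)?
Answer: -9396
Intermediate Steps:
-21 + (65 + 10)*(-125) = -21 + 75*(-125) = -21 - 9375 = -9396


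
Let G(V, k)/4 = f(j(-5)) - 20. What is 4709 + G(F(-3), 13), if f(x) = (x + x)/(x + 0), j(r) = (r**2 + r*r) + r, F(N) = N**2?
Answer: 4637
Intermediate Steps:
j(r) = r + 2*r**2 (j(r) = (r**2 + r**2) + r = 2*r**2 + r = r + 2*r**2)
f(x) = 2 (f(x) = (2*x)/x = 2)
G(V, k) = -72 (G(V, k) = 4*(2 - 20) = 4*(-18) = -72)
4709 + G(F(-3), 13) = 4709 - 72 = 4637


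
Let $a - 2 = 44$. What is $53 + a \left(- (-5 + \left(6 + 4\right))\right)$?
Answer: $-177$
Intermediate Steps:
$a = 46$ ($a = 2 + 44 = 46$)
$53 + a \left(- (-5 + \left(6 + 4\right))\right) = 53 + 46 \left(- (-5 + \left(6 + 4\right))\right) = 53 + 46 \left(- (-5 + 10)\right) = 53 + 46 \left(\left(-1\right) 5\right) = 53 + 46 \left(-5\right) = 53 - 230 = -177$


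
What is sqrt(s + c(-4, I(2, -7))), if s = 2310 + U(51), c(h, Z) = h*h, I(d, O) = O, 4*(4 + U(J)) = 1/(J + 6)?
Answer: sqrt(30176769)/114 ≈ 48.187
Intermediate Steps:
U(J) = -4 + 1/(4*(6 + J)) (U(J) = -4 + 1/(4*(J + 6)) = -4 + 1/(4*(6 + J)))
c(h, Z) = h**2
s = 525769/228 (s = 2310 + (-95 - 16*51)/(4*(6 + 51)) = 2310 + (1/4)*(-95 - 816)/57 = 2310 + (1/4)*(1/57)*(-911) = 2310 - 911/228 = 525769/228 ≈ 2306.0)
sqrt(s + c(-4, I(2, -7))) = sqrt(525769/228 + (-4)**2) = sqrt(525769/228 + 16) = sqrt(529417/228) = sqrt(30176769)/114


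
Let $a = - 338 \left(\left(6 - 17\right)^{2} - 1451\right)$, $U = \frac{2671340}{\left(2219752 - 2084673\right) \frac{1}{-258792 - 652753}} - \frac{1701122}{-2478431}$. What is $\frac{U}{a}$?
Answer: $- \frac{431078200029349333}{10749913631483390} \approx -40.101$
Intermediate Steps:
$U = - \frac{862156400058698666}{47826283007}$ ($U = \frac{2671340}{135079 \frac{1}{-911545}} - - \frac{1701122}{2478431} = \frac{2671340}{135079 \left(- \frac{1}{911545}\right)} + \frac{1701122}{2478431} = \frac{2671340}{- \frac{135079}{911545}} + \frac{1701122}{2478431} = 2671340 \left(- \frac{911545}{135079}\right) + \frac{1701122}{2478431} = - \frac{347863802900}{19297} + \frac{1701122}{2478431} = - \frac{862156400058698666}{47826283007} \approx -1.8027 \cdot 10^{7}$)
$a = 449540$ ($a = - 338 \left(\left(-11\right)^{2} - 1451\right) = - 338 \left(121 - 1451\right) = \left(-338\right) \left(-1330\right) = 449540$)
$\frac{U}{a} = - \frac{862156400058698666}{47826283007 \cdot 449540} = \left(- \frac{862156400058698666}{47826283007}\right) \frac{1}{449540} = - \frac{431078200029349333}{10749913631483390}$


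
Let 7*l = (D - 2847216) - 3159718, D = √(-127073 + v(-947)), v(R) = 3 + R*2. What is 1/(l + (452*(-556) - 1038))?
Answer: -4534474/5035458245035 - 7*I*√32241/30212749470210 ≈ -9.0051e-7 - 4.1602e-11*I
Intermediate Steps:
v(R) = 3 + 2*R
D = 2*I*√32241 (D = √(-127073 + (3 + 2*(-947))) = √(-127073 + (3 - 1894)) = √(-127073 - 1891) = √(-128964) = 2*I*√32241 ≈ 359.12*I)
l = -6006934/7 + 2*I*√32241/7 (l = ((2*I*√32241 - 2847216) - 3159718)/7 = ((-2847216 + 2*I*√32241) - 3159718)/7 = (-6006934 + 2*I*√32241)/7 = -6006934/7 + 2*I*√32241/7 ≈ -8.5813e+5 + 51.302*I)
1/(l + (452*(-556) - 1038)) = 1/((-6006934/7 + 2*I*√32241/7) + (452*(-556) - 1038)) = 1/((-6006934/7 + 2*I*√32241/7) + (-251312 - 1038)) = 1/((-6006934/7 + 2*I*√32241/7) - 252350) = 1/(-7773384/7 + 2*I*√32241/7)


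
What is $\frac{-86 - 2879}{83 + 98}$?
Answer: $- \frac{2965}{181} \approx -16.381$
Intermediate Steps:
$\frac{-86 - 2879}{83 + 98} = - \frac{2965}{181}$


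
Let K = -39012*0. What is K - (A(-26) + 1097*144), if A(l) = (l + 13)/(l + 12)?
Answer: -2211565/14 ≈ -1.5797e+5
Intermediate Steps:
K = 0
A(l) = (13 + l)/(12 + l)
K - (A(-26) + 1097*144) = 0 - ((13 - 26)/(12 - 26) + 1097*144) = 0 - (-13/(-14) + 157968) = 0 - (-1/14*(-13) + 157968) = 0 - (13/14 + 157968) = 0 - 1*2211565/14 = 0 - 2211565/14 = -2211565/14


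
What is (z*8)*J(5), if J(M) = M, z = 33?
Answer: 1320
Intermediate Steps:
(z*8)*J(5) = (33*8)*5 = 264*5 = 1320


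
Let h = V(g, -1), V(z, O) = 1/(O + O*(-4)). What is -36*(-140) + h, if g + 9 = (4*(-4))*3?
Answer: 15121/3 ≈ 5040.3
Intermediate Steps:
g = -57 (g = -9 + (4*(-4))*3 = -9 - 16*3 = -9 - 48 = -57)
V(z, O) = -1/(3*O) (V(z, O) = 1/(O - 4*O) = 1/(-3*O) = -1/(3*O))
h = ⅓ (h = -⅓/(-1) = -⅓*(-1) = ⅓ ≈ 0.33333)
-36*(-140) + h = -36*(-140) + ⅓ = 5040 + ⅓ = 15121/3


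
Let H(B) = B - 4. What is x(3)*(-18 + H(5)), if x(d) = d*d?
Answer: -153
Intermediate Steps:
H(B) = -4 + B
x(d) = d²
x(3)*(-18 + H(5)) = 3²*(-18 + (-4 + 5)) = 9*(-18 + 1) = 9*(-17) = -153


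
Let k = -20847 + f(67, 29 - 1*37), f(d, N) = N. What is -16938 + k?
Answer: -37793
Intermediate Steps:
k = -20855 (k = -20847 + (29 - 1*37) = -20847 + (29 - 37) = -20847 - 8 = -20855)
-16938 + k = -16938 - 20855 = -37793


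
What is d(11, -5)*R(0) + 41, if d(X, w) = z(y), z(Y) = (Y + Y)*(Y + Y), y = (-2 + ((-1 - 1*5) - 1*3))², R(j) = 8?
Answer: 468553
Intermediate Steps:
y = 121 (y = (-2 + ((-1 - 5) - 3))² = (-2 + (-6 - 3))² = (-2 - 9)² = (-11)² = 121)
z(Y) = 4*Y² (z(Y) = (2*Y)*(2*Y) = 4*Y²)
d(X, w) = 58564 (d(X, w) = 4*121² = 4*14641 = 58564)
d(11, -5)*R(0) + 41 = 58564*8 + 41 = 468512 + 41 = 468553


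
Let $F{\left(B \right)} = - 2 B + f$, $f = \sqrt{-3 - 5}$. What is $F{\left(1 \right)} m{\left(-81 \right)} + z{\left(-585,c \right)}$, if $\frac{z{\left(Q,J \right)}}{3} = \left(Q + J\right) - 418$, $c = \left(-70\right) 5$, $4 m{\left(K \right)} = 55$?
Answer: $- \frac{8173}{2} + \frac{55 i \sqrt{2}}{2} \approx -4086.5 + 38.891 i$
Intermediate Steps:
$m{\left(K \right)} = \frac{55}{4}$ ($m{\left(K \right)} = \frac{1}{4} \cdot 55 = \frac{55}{4}$)
$f = 2 i \sqrt{2}$ ($f = \sqrt{-8} = 2 i \sqrt{2} \approx 2.8284 i$)
$c = -350$
$F{\left(B \right)} = - 2 B + 2 i \sqrt{2}$
$z{\left(Q,J \right)} = -1254 + 3 J + 3 Q$ ($z{\left(Q,J \right)} = 3 \left(\left(Q + J\right) - 418\right) = 3 \left(\left(J + Q\right) - 418\right) = 3 \left(-418 + J + Q\right) = -1254 + 3 J + 3 Q$)
$F{\left(1 \right)} m{\left(-81 \right)} + z{\left(-585,c \right)} = \left(\left(-2\right) 1 + 2 i \sqrt{2}\right) \frac{55}{4} + \left(-1254 + 3 \left(-350\right) + 3 \left(-585\right)\right) = \left(-2 + 2 i \sqrt{2}\right) \frac{55}{4} - 4059 = \left(- \frac{55}{2} + \frac{55 i \sqrt{2}}{2}\right) - 4059 = - \frac{8173}{2} + \frac{55 i \sqrt{2}}{2}$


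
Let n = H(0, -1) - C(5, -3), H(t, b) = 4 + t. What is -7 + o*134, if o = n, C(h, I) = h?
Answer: -141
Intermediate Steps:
n = -1 (n = (4 + 0) - 1*5 = 4 - 5 = -1)
o = -1
-7 + o*134 = -7 - 1*134 = -7 - 134 = -141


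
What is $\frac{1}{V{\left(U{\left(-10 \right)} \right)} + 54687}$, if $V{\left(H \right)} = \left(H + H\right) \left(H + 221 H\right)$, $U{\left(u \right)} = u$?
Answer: $\frac{1}{99087} \approx 1.0092 \cdot 10^{-5}$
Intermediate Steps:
$V{\left(H \right)} = 444 H^{2}$ ($V{\left(H \right)} = 2 H 222 H = 444 H^{2}$)
$\frac{1}{V{\left(U{\left(-10 \right)} \right)} + 54687} = \frac{1}{444 \left(-10\right)^{2} + 54687} = \frac{1}{444 \cdot 100 + 54687} = \frac{1}{44400 + 54687} = \frac{1}{99087}$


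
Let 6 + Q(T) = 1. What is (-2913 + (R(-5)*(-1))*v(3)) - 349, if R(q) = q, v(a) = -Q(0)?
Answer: -3237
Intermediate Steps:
Q(T) = -5 (Q(T) = -6 + 1 = -5)
v(a) = 5 (v(a) = -1*(-5) = 5)
(-2913 + (R(-5)*(-1))*v(3)) - 349 = (-2913 - 5*(-1)*5) - 349 = (-2913 + 5*5) - 349 = (-2913 + 25) - 349 = -2888 - 349 = -3237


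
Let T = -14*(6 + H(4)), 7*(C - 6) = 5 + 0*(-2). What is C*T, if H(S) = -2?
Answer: -376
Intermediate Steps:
C = 47/7 (C = 6 + (5 + 0*(-2))/7 = 6 + (5 + 0)/7 = 6 + (1/7)*5 = 6 + 5/7 = 47/7 ≈ 6.7143)
T = -56 (T = -14*(6 - 2) = -14*4 = -56)
C*T = (47/7)*(-56) = -376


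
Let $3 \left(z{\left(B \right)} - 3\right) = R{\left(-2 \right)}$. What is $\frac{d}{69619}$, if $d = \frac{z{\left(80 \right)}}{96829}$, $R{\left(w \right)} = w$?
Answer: $\frac{7}{20223414453} \approx 3.4613 \cdot 10^{-10}$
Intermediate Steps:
$z{\left(B \right)} = \frac{7}{3}$ ($z{\left(B \right)} = 3 + \frac{1}{3} \left(-2\right) = 3 - \frac{2}{3} = \frac{7}{3}$)
$d = \frac{7}{290487}$ ($d = \frac{7}{3 \cdot 96829} = \frac{7}{3} \cdot \frac{1}{96829} = \frac{7}{290487} \approx 2.4097 \cdot 10^{-5}$)
$\frac{d}{69619} = \frac{7}{290487 \cdot 69619} = \frac{7}{290487} \cdot \frac{1}{69619} = \frac{7}{20223414453}$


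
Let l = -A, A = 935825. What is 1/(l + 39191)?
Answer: -1/896634 ≈ -1.1153e-6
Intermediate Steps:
l = -935825 (l = -1*935825 = -935825)
1/(l + 39191) = 1/(-935825 + 39191) = 1/(-896634) = -1/896634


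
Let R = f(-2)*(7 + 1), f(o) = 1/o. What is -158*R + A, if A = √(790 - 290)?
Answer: 632 + 10*√5 ≈ 654.36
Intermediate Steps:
R = -4 (R = (7 + 1)/(-2) = -½*8 = -4)
A = 10*√5 (A = √500 = 10*√5 ≈ 22.361)
-158*R + A = -158*(-4) + 10*√5 = 632 + 10*√5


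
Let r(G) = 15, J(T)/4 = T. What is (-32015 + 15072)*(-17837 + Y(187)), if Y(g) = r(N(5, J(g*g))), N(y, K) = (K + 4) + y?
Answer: 301958146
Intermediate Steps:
J(T) = 4*T
N(y, K) = 4 + K + y (N(y, K) = (4 + K) + y = 4 + K + y)
Y(g) = 15
(-32015 + 15072)*(-17837 + Y(187)) = (-32015 + 15072)*(-17837 + 15) = -16943*(-17822) = 301958146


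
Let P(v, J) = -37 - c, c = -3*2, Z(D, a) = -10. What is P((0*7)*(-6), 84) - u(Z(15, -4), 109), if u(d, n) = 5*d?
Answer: 19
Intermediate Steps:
c = -6
P(v, J) = -31 (P(v, J) = -37 - 1*(-6) = -37 + 6 = -31)
P((0*7)*(-6), 84) - u(Z(15, -4), 109) = -31 - 5*(-10) = -31 - 1*(-50) = -31 + 50 = 19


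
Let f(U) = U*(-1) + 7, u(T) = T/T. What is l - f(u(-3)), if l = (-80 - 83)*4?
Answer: -658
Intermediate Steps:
u(T) = 1
l = -652 (l = -163*4 = -652)
f(U) = 7 - U (f(U) = -U + 7 = 7 - U)
l - f(u(-3)) = -652 - (7 - 1*1) = -652 - (7 - 1) = -652 - 1*6 = -652 - 6 = -658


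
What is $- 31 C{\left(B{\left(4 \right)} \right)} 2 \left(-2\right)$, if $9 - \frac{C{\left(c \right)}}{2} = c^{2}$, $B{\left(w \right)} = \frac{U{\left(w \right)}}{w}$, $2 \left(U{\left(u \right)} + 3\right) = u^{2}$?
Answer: $\frac{3689}{2} \approx 1844.5$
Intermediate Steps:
$U{\left(u \right)} = -3 + \frac{u^{2}}{2}$
$B{\left(w \right)} = \frac{-3 + \frac{w^{2}}{2}}{w}$
$C{\left(c \right)} = 18 - 2 c^{2}$
$- 31 C{\left(B{\left(4 \right)} \right)} 2 \left(-2\right) = - 31 \left(18 - 2 \left(\frac{1}{2} \cdot 4 - \frac{3}{4}\right)^{2}\right) 2 \left(-2\right) = - 31 \left(18 - 2 \left(2 - \frac{3}{4}\right)^{2}\right) \left(-4\right) = - 31 \left(18 - 2 \left(\frac{5}{4}\right)^{2}\right) \left(-4\right) = - 31 \left(18 - \frac{25}{8}\right) \left(-4\right) = \left(-31\right) \frac{119}{8} \left(-4\right) = \left(- \frac{3689}{8}\right) \left(-4\right) = \frac{3689}{2}$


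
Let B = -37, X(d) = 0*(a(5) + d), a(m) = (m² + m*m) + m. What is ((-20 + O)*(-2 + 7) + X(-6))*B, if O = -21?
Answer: 7585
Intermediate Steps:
a(m) = m + 2*m² (a(m) = (m² + m²) + m = 2*m² + m = m + 2*m²)
X(d) = 0 (X(d) = 0*(5*(1 + 2*5) + d) = 0*(5*(1 + 10) + d) = 0*(5*11 + d) = 0*(55 + d) = 0)
((-20 + O)*(-2 + 7) + X(-6))*B = ((-20 - 21)*(-2 + 7) + 0)*(-37) = (-41*5 + 0)*(-37) = (-205 + 0)*(-37) = -205*(-37) = 7585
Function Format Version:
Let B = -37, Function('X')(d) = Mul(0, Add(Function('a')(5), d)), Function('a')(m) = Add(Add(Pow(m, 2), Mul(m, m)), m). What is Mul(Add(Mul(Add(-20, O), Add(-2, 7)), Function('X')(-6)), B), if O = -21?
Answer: 7585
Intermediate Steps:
Function('a')(m) = Add(m, Mul(2, Pow(m, 2))) (Function('a')(m) = Add(Add(Pow(m, 2), Pow(m, 2)), m) = Add(Mul(2, Pow(m, 2)), m) = Add(m, Mul(2, Pow(m, 2))))
Function('X')(d) = 0 (Function('X')(d) = Mul(0, Add(Mul(5, Add(1, Mul(2, 5))), d)) = Mul(0, Add(Mul(5, Add(1, 10)), d)) = Mul(0, Add(Mul(5, 11), d)) = Mul(0, Add(55, d)) = 0)
Mul(Add(Mul(Add(-20, O), Add(-2, 7)), Function('X')(-6)), B) = Mul(Add(Mul(Add(-20, -21), Add(-2, 7)), 0), -37) = Mul(Add(Mul(-41, 5), 0), -37) = Mul(Add(-205, 0), -37) = Mul(-205, -37) = 7585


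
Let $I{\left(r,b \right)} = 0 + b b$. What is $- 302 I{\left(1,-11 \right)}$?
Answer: $-36542$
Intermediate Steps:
$I{\left(r,b \right)} = b^{2}$ ($I{\left(r,b \right)} = 0 + b^{2} = b^{2}$)
$- 302 I{\left(1,-11 \right)} = - 302 \left(-11\right)^{2} = \left(-302\right) 121 = -36542$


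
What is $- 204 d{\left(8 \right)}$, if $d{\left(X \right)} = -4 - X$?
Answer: $2448$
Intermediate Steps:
$- 204 d{\left(8 \right)} = - 204 \left(-4 - 8\right) = \left(-204\right) \left(-12\right) = 2448$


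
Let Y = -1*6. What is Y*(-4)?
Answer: 24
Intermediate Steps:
Y = -6
Y*(-4) = -6*(-4) = 24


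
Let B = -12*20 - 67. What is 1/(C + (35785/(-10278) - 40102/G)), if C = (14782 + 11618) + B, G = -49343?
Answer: 507147354/13231642337023 ≈ 3.8328e-5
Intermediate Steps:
B = -307 (B = -240 - 67 = -307)
C = 26093 (C = (14782 + 11618) - 307 = 26400 - 307 = 26093)
1/(C + (35785/(-10278) - 40102/G)) = 1/(26093 + (35785/(-10278) - 40102/(-49343))) = 1/(26093 + (35785*(-1/10278) - 40102*(-1/49343))) = 1/(26093 + (-35785/10278 + 40102/49343)) = 1/(26093 - 1353570899/507147354) = 1/(13231642337023/507147354) = 507147354/13231642337023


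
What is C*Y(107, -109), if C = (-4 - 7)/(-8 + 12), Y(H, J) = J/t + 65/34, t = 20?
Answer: 13233/1360 ≈ 9.7301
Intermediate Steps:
Y(H, J) = 65/34 + J/20 (Y(H, J) = J/20 + 65/34 = 65/34 + J/20)
C = -11/4 ≈ -2.7500
C*Y(107, -109) = -11*(65/34 + (1/20)*(-109))/4 = -11*(65/34 - 109/20)/4 = -11/4*(-1203/340) = 13233/1360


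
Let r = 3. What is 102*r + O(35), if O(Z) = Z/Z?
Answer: 307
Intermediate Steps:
O(Z) = 1
102*r + O(35) = 102*3 + 1 = 306 + 1 = 307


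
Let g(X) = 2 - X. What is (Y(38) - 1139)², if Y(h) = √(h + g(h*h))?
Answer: 1295917 - 13668*I*√39 ≈ 1.2959e+6 - 85357.0*I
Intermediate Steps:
Y(h) = √(2 + h - h²) (Y(h) = √(h + (2 - h*h)) = √(h + (2 - h²)) = √(2 + h - h²))
(Y(38) - 1139)² = (√(2 + 38 - 1*38²) - 1139)² = (√(2 + 38 - 1*1444) - 1139)² = (√(2 + 38 - 1444) - 1139)² = (√(-1404) - 1139)² = (6*I*√39 - 1139)² = (-1139 + 6*I*√39)²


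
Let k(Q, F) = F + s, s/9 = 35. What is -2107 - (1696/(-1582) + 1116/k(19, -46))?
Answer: -448979997/212779 ≈ -2110.1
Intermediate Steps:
s = 315 (s = 9*35 = 315)
k(Q, F) = 315 + F (k(Q, F) = F + 315 = 315 + F)
-2107 - (1696/(-1582) + 1116/k(19, -46)) = -2107 - (1696/(-1582) + 1116/(315 - 46)) = -2107 - (1696*(-1/1582) + 1116/269) = -2107 - (-848/791 + 1116*(1/269)) = -2107 - (-848/791 + 1116/269) = -2107 - 1*654644/212779 = -2107 - 654644/212779 = -448979997/212779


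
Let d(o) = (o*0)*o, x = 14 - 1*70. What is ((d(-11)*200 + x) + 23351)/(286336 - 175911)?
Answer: 4659/22085 ≈ 0.21096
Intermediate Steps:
x = -56 (x = 14 - 70 = -56)
d(o) = 0 (d(o) = 0*o = 0)
((d(-11)*200 + x) + 23351)/(286336 - 175911) = ((0*200 - 56) + 23351)/(286336 - 175911) = ((0 - 56) + 23351)/110425 = (-56 + 23351)*(1/110425) = 23295*(1/110425) = 4659/22085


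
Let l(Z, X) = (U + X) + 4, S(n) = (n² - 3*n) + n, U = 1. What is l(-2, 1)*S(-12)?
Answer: 1008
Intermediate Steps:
S(n) = n² - 2*n
l(Z, X) = 5 + X (l(Z, X) = (1 + X) + 4 = 5 + X)
l(-2, 1)*S(-12) = (5 + 1)*(-12*(-2 - 12)) = 6*(-12*(-14)) = 6*168 = 1008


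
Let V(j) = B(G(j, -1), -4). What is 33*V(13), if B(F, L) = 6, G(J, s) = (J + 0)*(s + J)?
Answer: 198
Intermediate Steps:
G(J, s) = J*(J + s)
V(j) = 6
33*V(13) = 33*6 = 198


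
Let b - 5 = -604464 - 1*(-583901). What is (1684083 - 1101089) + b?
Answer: 562436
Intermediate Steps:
b = -20558 (b = 5 + (-604464 - 1*(-583901)) = 5 + (-604464 + 583901) = 5 - 20563 = -20558)
(1684083 - 1101089) + b = (1684083 - 1101089) - 20558 = 582994 - 20558 = 562436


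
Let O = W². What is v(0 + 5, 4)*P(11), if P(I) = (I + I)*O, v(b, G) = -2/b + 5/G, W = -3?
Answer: 1683/10 ≈ 168.30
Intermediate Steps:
O = 9 (O = (-3)² = 9)
P(I) = 18*I (P(I) = (I + I)*9 = (2*I)*9 = 18*I)
v(0 + 5, 4)*P(11) = (-2/(0 + 5) + 5/4)*(18*11) = (-2/5 + 5*(¼))*198 = (-2*⅕ + 5/4)*198 = (-⅖ + 5/4)*198 = (17/20)*198 = 1683/10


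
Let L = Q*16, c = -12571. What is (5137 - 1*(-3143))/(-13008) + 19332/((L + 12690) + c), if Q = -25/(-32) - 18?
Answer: -21063873/169646 ≈ -124.16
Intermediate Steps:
Q = -551/32 (Q = -25*(-1/32) - 18 = 25/32 - 18 = -551/32 ≈ -17.219)
L = -551/2 (L = -551/32*16 = -551/2 ≈ -275.50)
(5137 - 1*(-3143))/(-13008) + 19332/((L + 12690) + c) = (5137 - 1*(-3143))/(-13008) + 19332/((-551/2 + 12690) - 12571) = (5137 + 3143)*(-1/13008) + 19332/(24829/2 - 12571) = 8280*(-1/13008) + 19332/(-313/2) = -345/542 + 19332*(-2/313) = -345/542 - 38664/313 = -21063873/169646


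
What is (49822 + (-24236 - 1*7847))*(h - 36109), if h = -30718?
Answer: -1185444153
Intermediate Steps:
(49822 + (-24236 - 1*7847))*(h - 36109) = (49822 + (-24236 - 1*7847))*(-30718 - 36109) = (49822 + (-24236 - 7847))*(-66827) = (49822 - 32083)*(-66827) = 17739*(-66827) = -1185444153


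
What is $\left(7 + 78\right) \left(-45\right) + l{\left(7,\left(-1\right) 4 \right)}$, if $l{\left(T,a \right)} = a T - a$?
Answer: $-3849$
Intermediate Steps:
$l{\left(T,a \right)} = - a + T a$ ($l{\left(T,a \right)} = T a - a = - a + T a$)
$\left(7 + 78\right) \left(-45\right) + l{\left(7,\left(-1\right) 4 \right)} = \left(7 + 78\right) \left(-45\right) + \left(-1\right) 4 \left(-1 + 7\right) = 85 \left(-45\right) - 24 = -3825 - 24 = -3849$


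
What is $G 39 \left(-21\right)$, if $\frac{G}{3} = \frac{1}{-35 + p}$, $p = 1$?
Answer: $\frac{2457}{34} \approx 72.265$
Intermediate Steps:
$G = - \frac{3}{34}$ ($G = \frac{3}{-35 + 1} = \frac{3}{-34} = 3 \left(- \frac{1}{34}\right) = - \frac{3}{34} \approx -0.088235$)
$G 39 \left(-21\right) = \left(- \frac{3}{34}\right) 39 \left(-21\right) = \left(- \frac{117}{34}\right) \left(-21\right) = \frac{2457}{34}$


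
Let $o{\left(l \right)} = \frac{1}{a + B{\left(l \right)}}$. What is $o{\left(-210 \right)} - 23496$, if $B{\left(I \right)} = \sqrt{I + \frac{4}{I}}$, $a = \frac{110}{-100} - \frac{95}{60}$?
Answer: $- \frac{128615456412}{5473927} - \frac{480 i \sqrt{578865}}{5473927} \approx -23496.0 - 0.066716 i$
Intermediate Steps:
$a = - \frac{161}{60}$ ($a = 110 \left(- \frac{1}{100}\right) - \frac{19}{12} = - \frac{11}{10} - \frac{19}{12} = - \frac{161}{60} \approx -2.6833$)
$o{\left(l \right)} = \frac{1}{- \frac{161}{60} + \sqrt{l + \frac{4}{l}}}$
$o{\left(-210 \right)} - 23496 = \frac{60}{-161 + 60 \sqrt{-210 + \frac{4}{-210}}} - 23496 = \frac{60}{-161 + 60 \sqrt{-210 + 4 \left(- \frac{1}{210}\right)}} - 23496 = \frac{60}{-161 + 60 \sqrt{-210 - \frac{2}{105}}} - 23496 = \frac{60}{-161 + 60 \sqrt{- \frac{22052}{105}}} - 23496 = \frac{60}{-161 + 60 \frac{2 i \sqrt{578865}}{105}} - 23496 = \frac{60}{-161 + \frac{8 i \sqrt{578865}}{7}} - 23496 = -23496 + \frac{60}{-161 + \frac{8 i \sqrt{578865}}{7}}$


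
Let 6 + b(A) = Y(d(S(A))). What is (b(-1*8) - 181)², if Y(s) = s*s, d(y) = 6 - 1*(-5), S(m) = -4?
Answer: 4356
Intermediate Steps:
d(y) = 11 (d(y) = 6 + 5 = 11)
Y(s) = s²
b(A) = 115 (b(A) = -6 + 11² = -6 + 121 = 115)
(b(-1*8) - 181)² = (115 - 181)² = (-66)² = 4356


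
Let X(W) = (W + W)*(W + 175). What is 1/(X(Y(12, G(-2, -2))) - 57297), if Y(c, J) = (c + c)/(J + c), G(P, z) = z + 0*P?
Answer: -25/1411137 ≈ -1.7716e-5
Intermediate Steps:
G(P, z) = z (G(P, z) = z + 0 = z)
Y(c, J) = 2*c/(J + c) (Y(c, J) = (2*c)/(J + c) = 2*c/(J + c))
X(W) = 2*W*(175 + W) (X(W) = (2*W)*(175 + W) = 2*W*(175 + W))
1/(X(Y(12, G(-2, -2))) - 57297) = 1/(2*(2*12/(-2 + 12))*(175 + 2*12/(-2 + 12)) - 57297) = 1/(2*(2*12/10)*(175 + 2*12/10) - 57297) = 1/(2*(2*12*(1/10))*(175 + 2*12*(1/10)) - 57297) = 1/(2*(12/5)*(175 + 12/5) - 57297) = 1/(2*(12/5)*(887/5) - 57297) = 1/(21288/25 - 57297) = 1/(-1411137/25) = -25/1411137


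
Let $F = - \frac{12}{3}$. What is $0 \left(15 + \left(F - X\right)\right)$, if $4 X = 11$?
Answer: $0$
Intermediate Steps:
$X = \frac{11}{4}$ ($X = \frac{1}{4} \cdot 11 = \frac{11}{4} \approx 2.75$)
$F = -4$ ($F = \left(-12\right) \frac{1}{3} = -4$)
$0 \left(15 + \left(F - X\right)\right) = 0 \left(15 - \frac{27}{4}\right) = 0 \cdot \frac{33}{4} = 0$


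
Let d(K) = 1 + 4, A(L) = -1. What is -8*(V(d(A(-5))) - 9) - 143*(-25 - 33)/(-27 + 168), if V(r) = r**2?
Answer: -9754/141 ≈ -69.177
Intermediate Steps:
d(K) = 5
-8*(V(d(A(-5))) - 9) - 143*(-25 - 33)/(-27 + 168) = -8*(5**2 - 9) - 143*(-25 - 33)/(-27 + 168) = -8*(25 - 9) - (-8294)/141 = -8*16 - (-8294)/141 = -128 - 143*(-58/141) = -128 + 8294/141 = -9754/141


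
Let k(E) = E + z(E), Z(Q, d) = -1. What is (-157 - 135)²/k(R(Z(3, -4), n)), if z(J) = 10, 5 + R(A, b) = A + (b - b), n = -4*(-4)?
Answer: 21316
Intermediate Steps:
n = 16
R(A, b) = -5 + A (R(A, b) = -5 + (A + (b - b)) = -5 + (A + 0) = -5 + A)
k(E) = 10 + E (k(E) = E + 10 = 10 + E)
(-157 - 135)²/k(R(Z(3, -4), n)) = (-157 - 135)²/(10 + (-5 - 1)) = (-292)²/(10 - 6) = 85264/4 = 85264*(¼) = 21316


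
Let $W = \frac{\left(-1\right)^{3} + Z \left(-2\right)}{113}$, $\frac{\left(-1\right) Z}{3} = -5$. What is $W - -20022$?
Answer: $\frac{2262455}{113} \approx 20022.0$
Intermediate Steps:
$Z = 15$ ($Z = \left(-3\right) \left(-5\right) = 15$)
$W = - \frac{31}{113}$ ($W = \frac{\left(-1\right)^{3} + 15 \left(-2\right)}{113} = \left(-1 - 30\right) \frac{1}{113} = \left(-31\right) \frac{1}{113} = - \frac{31}{113} \approx -0.27434$)
$W - -20022 = - \frac{31}{113} - -20022 = - \frac{31}{113} + 20022 = \frac{2262455}{113}$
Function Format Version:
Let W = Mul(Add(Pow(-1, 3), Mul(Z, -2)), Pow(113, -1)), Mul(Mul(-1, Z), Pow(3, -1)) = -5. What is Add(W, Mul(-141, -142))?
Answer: Rational(2262455, 113) ≈ 20022.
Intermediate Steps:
Z = 15 (Z = Mul(-3, -5) = 15)
W = Rational(-31, 113) (W = Mul(Add(Pow(-1, 3), Mul(15, -2)), Pow(113, -1)) = Mul(Add(-1, -30), Rational(1, 113)) = Mul(-31, Rational(1, 113)) = Rational(-31, 113) ≈ -0.27434)
Add(W, Mul(-141, -142)) = Add(Rational(-31, 113), Mul(-141, -142)) = Add(Rational(-31, 113), 20022) = Rational(2262455, 113)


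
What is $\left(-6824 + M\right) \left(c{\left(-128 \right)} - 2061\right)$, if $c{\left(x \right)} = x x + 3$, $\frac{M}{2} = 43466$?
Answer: $1147627208$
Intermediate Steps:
$M = 86932$ ($M = 2 \cdot 43466 = 86932$)
$c{\left(x \right)} = 3 + x^{2}$ ($c{\left(x \right)} = x^{2} + 3 = 3 + x^{2}$)
$\left(-6824 + M\right) \left(c{\left(-128 \right)} - 2061\right) = \left(-6824 + 86932\right) \left(\left(3 + \left(-128\right)^{2}\right) - 2061\right) = 80108 \left(\left(3 + 16384\right) - 2061\right) = 80108 \left(16387 - 2061\right) = 80108 \cdot 14326 = 1147627208$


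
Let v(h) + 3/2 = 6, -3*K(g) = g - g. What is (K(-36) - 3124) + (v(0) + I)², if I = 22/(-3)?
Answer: -112175/36 ≈ -3116.0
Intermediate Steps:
K(g) = 0 (K(g) = -(g - g)/3 = -⅓*0 = 0)
I = -22/3 (I = 22*(-⅓) = -22/3 ≈ -7.3333)
v(h) = 9/2 (v(h) = -3/2 + 6 = 9/2)
(K(-36) - 3124) + (v(0) + I)² = (0 - 3124) + (9/2 - 22/3)² = -3124 + (-17/6)² = -3124 + 289/36 = -112175/36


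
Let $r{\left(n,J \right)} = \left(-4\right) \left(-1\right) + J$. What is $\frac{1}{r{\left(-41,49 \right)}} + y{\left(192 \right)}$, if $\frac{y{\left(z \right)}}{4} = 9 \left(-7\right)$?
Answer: $- \frac{13355}{53} \approx -251.98$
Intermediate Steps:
$r{\left(n,J \right)} = 4 + J$
$y{\left(z \right)} = -252$ ($y{\left(z \right)} = 4 \cdot 9 \left(-7\right) = 4 \left(-63\right) = -252$)
$\frac{1}{r{\left(-41,49 \right)}} + y{\left(192 \right)} = \frac{1}{4 + 49} - 252 = \frac{1}{53} - 252 = - \frac{13355}{53}$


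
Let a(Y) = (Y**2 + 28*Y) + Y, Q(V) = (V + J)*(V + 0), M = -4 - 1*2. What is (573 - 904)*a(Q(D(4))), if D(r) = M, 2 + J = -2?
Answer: -1767540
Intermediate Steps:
J = -4 (J = -2 - 2 = -4)
M = -6 (M = -4 - 2 = -6)
D(r) = -6
Q(V) = V*(-4 + V) (Q(V) = (V - 4)*(V + 0) = (-4 + V)*V = V*(-4 + V))
a(Y) = Y**2 + 29*Y
(573 - 904)*a(Q(D(4))) = (573 - 904)*((-6*(-4 - 6))*(29 - 6*(-4 - 6))) = -331*(-6*(-10))*(29 - 6*(-10)) = -19860*(29 + 60) = -19860*89 = -331*5340 = -1767540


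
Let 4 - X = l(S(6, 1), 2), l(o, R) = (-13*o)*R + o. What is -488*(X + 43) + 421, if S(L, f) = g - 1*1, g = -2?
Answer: 14085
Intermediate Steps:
S(L, f) = -3 (S(L, f) = -2 - 1*1 = -2 - 1 = -3)
l(o, R) = o - 13*R*o (l(o, R) = -13*R*o + o = o - 13*R*o)
X = -71 (X = 4 - (-3)*(1 - 13*2) = 4 - (-3)*(1 - 26) = 4 - (-3)*(-25) = 4 - 1*75 = 4 - 75 = -71)
-488*(X + 43) + 421 = -488*(-71 + 43) + 421 = -488*(-28) + 421 = 13664 + 421 = 14085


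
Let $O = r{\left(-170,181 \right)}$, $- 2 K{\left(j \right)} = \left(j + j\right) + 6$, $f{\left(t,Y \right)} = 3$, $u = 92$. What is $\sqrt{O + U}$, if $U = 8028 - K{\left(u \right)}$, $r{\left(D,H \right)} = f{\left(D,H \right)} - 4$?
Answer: $\sqrt{8122} \approx 90.122$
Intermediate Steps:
$r{\left(D,H \right)} = -1$ ($r{\left(D,H \right)} = 3 - 4 = -1$)
$K{\left(j \right)} = -3 - j$ ($K{\left(j \right)} = - \frac{\left(j + j\right) + 6}{2} = - \frac{2 j + 6}{2} = - \frac{6 + 2 j}{2} = -3 - j$)
$U = 8123$ ($U = 8028 - \left(-3 - 92\right) = 8028 - -95 = 8028 + 95 = 8123$)
$O = -1$
$\sqrt{O + U} = \sqrt{-1 + 8123} = \sqrt{8122}$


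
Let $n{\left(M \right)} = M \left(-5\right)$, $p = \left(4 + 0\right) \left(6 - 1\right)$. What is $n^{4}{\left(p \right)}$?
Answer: $100000000$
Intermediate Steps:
$p = 20$ ($p = 4 \cdot 5 = 20$)
$n{\left(M \right)} = - 5 M$
$n^{4}{\left(p \right)} = \left(\left(-5\right) 20\right)^{4} = \left(-100\right)^{4} = 100000000$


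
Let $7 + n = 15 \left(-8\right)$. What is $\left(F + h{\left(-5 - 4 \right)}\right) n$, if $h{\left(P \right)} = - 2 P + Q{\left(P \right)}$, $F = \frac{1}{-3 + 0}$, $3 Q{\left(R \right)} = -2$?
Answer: $-2159$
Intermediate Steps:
$Q{\left(R \right)} = - \frac{2}{3}$ ($Q{\left(R \right)} = \frac{1}{3} \left(-2\right) = - \frac{2}{3}$)
$n = -127$ ($n = -7 + 15 \left(-8\right) = -7 - 120 = -127$)
$F = - \frac{1}{3}$ ($F = \frac{1}{-3} = - \frac{1}{3} \approx -0.33333$)
$h{\left(P \right)} = - \frac{2}{3} - 2 P$ ($h{\left(P \right)} = - 2 P - \frac{2}{3} = - \frac{2}{3} - 2 P$)
$\left(F + h{\left(-5 - 4 \right)}\right) n = \left(- \frac{1}{3} - \left(\frac{2}{3} + 2 \left(-5 - 4\right)\right)\right) \left(-127\right) = \left(- \frac{1}{3} - - \frac{52}{3}\right) \left(-127\right) = \left(- \frac{1}{3} + \left(- \frac{2}{3} + 18\right)\right) \left(-127\right) = \left(- \frac{1}{3} + \frac{52}{3}\right) \left(-127\right) = 17 \left(-127\right) = -2159$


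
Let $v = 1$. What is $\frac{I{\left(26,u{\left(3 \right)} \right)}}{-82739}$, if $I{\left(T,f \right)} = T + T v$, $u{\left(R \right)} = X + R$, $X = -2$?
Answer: $- \frac{52}{82739} \approx -0.00062848$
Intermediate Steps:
$u{\left(R \right)} = -2 + R$
$I{\left(T,f \right)} = 2 T$ ($I{\left(T,f \right)} = T + T 1 = T + T = 2 T$)
$\frac{I{\left(26,u{\left(3 \right)} \right)}}{-82739} = \frac{2 \cdot 26}{-82739} = 52 \left(- \frac{1}{82739}\right) = - \frac{52}{82739}$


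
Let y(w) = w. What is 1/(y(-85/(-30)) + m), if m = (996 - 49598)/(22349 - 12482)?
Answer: -19734/41291 ≈ -0.47792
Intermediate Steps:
m = -48602/9867 ≈ -4.9257
1/(y(-85/(-30)) + m) = 1/(-85/(-30) - 48602/9867) = 1/(-85*(-1/30) - 48602/9867) = 1/(17/6 - 48602/9867) = 1/(-41291/19734) = -19734/41291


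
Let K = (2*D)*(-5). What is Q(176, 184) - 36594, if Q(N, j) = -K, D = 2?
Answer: -36574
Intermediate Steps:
K = -20 (K = (2*2)*(-5) = 4*(-5) = -20)
Q(N, j) = 20 (Q(N, j) = -1*(-20) = 20)
Q(176, 184) - 36594 = 20 - 36594 = -36574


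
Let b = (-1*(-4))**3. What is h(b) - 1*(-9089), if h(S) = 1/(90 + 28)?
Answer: 1072503/118 ≈ 9089.0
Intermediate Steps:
b = 64 (b = 4**3 = 64)
h(S) = 1/118
h(b) - 1*(-9089) = 1/118 - 1*(-9089) = 1/118 + 9089 = 1072503/118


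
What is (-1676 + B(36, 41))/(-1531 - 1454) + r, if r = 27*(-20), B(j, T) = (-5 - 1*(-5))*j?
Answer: -1610224/2985 ≈ -539.44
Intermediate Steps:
B(j, T) = 0 (B(j, T) = (-5 + 5)*j = 0*j = 0)
r = -540
(-1676 + B(36, 41))/(-1531 - 1454) + r = (-1676 + 0)/(-1531 - 1454) - 540 = -1676/(-2985) - 540 = -1676*(-1/2985) - 540 = 1676/2985 - 540 = -1610224/2985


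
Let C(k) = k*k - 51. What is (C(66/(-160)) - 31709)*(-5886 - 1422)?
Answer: 371361338397/1600 ≈ 2.3210e+8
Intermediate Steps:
C(k) = -51 + k² (C(k) = k² - 51 = -51 + k²)
(C(66/(-160)) - 31709)*(-5886 - 1422) = ((-51 + (66/(-160))²) - 31709)*(-5886 - 1422) = ((-51 + (66*(-1/160))²) - 31709)*(-7308) = ((-51 + (-33/80)²) - 31709)*(-7308) = ((-51 + 1089/6400) - 31709)*(-7308) = (-325311/6400 - 31709)*(-7308) = -203262911/6400*(-7308) = 371361338397/1600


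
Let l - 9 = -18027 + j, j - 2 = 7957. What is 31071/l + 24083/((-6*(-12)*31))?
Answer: 57633475/7483896 ≈ 7.7010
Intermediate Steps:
j = 7959 (j = 2 + 7957 = 7959)
l = -10059 (l = 9 + (-18027 + 7959) = 9 - 10068 = -10059)
31071/l + 24083/((-6*(-12)*31)) = 31071/(-10059) + 24083/((-6*(-12)*31)) = 31071*(-1/10059) + 24083/((72*31)) = -10357/3353 + 24083/2232 = 57633475/7483896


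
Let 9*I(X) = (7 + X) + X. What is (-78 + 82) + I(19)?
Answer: 9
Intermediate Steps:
I(X) = 7/9 + 2*X/9 (I(X) = ((7 + X) + X)/9 = (7 + 2*X)/9 = 7/9 + 2*X/9)
(-78 + 82) + I(19) = (-78 + 82) + (7/9 + (2/9)*19) = 4 + (7/9 + 38/9) = 4 + 5 = 9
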